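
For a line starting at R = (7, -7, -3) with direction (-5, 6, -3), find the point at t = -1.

P(t) = R + t·d
  = (7 + (-5)·(-1), -7 + 6·(-1), -3 + (-3)·(-1))
  = (7 + 5, -7 - 6, -3 + 3)
  = (12, -13, 0)

(12, -13, 0)


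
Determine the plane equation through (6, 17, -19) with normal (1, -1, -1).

The plane through P with normal n = (a, b, c) satisfies n·(r - P) = 0,
i.e. ax + by + cz = a·x₀ + b·y₀ + c·z₀.
d = 1·6 + (-1)·17 + (-1)·(-19)
  = 6 - 17 + 19
  = 8
Equation: x - y - z = 8

x - y - z = 8


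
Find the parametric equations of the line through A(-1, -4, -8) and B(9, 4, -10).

Direction vector d = B - A = (9 + 1, 4 + 4, -10 + 8) = (10, 8, -2)
Parametric form r = A + t·d:
x = -1 + 10t, y = -4 + 8t, z = -8 - 2t

x = -1 + 10t, y = -4 + 8t, z = -8 - 2t


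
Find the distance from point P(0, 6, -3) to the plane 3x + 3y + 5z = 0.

distance = |a·x₀ + b·y₀ + c·z₀ - d| / √(a² + b² + c²)
  = |3·0 + 3·6 + 5·(-3) - 0| / √(3² + 3² + 5²)
  = |0 + 18 - 15 + 0| / √(9 + 9 + 25)
  = |3| / √43
  = 3 / 6.557
  ≈ 0.4575

0.4575


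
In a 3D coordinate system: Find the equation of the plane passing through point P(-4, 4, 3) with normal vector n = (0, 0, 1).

The plane through P with normal n = (a, b, c) satisfies n·(r - P) = 0,
i.e. ax + by + cz = a·x₀ + b·y₀ + c·z₀.
d = 0·(-4) + 0·4 + 1·3
  = 0 + 0 + 3
  = 3
Equation: z = 3

z = 3


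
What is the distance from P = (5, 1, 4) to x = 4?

distance = |a·x₀ + b·y₀ + c·z₀ - d| / √(a² + b² + c²)
  = |1·5 + 0·1 + 0·4 - 4| / √(1² + 0² + 0²)
  = |5 + 0 + 0 - 4| / √(1 + 0 + 0)
  = |1| / √1
  = 1 / 1
  ≈ 1

1


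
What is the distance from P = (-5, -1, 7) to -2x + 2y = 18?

distance = |a·x₀ + b·y₀ + c·z₀ - d| / √(a² + b² + c²)
  = |(-2)·(-5) + 2·(-1) + 0·7 - 18| / √((-2)² + 2² + 0²)
  = |10 - 2 + 0 - 18| / √(4 + 4 + 0)
  = |-10| / √8
  = 10 / 2.828
  ≈ 3.536

3.536


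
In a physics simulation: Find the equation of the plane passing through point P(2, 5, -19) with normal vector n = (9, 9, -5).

The plane through P with normal n = (a, b, c) satisfies n·(r - P) = 0,
i.e. ax + by + cz = a·x₀ + b·y₀ + c·z₀.
d = 9·2 + 9·5 + (-5)·(-19)
  = 18 + 45 + 95
  = 158
Equation: 9x + 9y - 5z = 158

9x + 9y - 5z = 158


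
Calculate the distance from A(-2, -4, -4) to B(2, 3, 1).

d = √[(x₂-x₁)² + (y₂-y₁)² + (z₂-z₁)²]
  = √[4² + 7² + 5²]
  = √[16 + 49 + 25]
  = √90
  ≈ 9.487

9.487


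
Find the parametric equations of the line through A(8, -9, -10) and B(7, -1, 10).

Direction vector d = B - A = (7 - 8, -1 + 9, 10 + 10) = (-1, 8, 20)
Parametric form r = A + t·d:
x = 8 - t, y = -9 + 8t, z = -10 + 20t

x = 8 - t, y = -9 + 8t, z = -10 + 20t


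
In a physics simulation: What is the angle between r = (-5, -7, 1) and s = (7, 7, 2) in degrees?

r·s = (-5)·7 + (-7)·7 + 1·2 = -35 - 49 + 2 = -82
|r| = √((-5)² + (-7)² + 1²) = √75 ≈ 8.66
|s| = √(7² + 7² + 2²) = √102 ≈ 10.1
cos θ = (r·s)/(|r||s|) = -82/(8.66·10.1) ≈ -0.9375
θ = arccos(-0.9375) ≈ 159.6°

159.6°


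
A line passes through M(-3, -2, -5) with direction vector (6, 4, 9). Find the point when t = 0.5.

P(t) = M + t·d
  = (-3 + 6·0.5, -2 + 4·0.5, -5 + 9·0.5)
  = (-3 + 3, -2 + 2, -5 + 4.5)
  = (0, 0, -0.5)

(0, 0, -0.5)


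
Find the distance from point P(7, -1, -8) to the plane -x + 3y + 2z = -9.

distance = |a·x₀ + b·y₀ + c·z₀ - d| / √(a² + b² + c²)
  = |(-1)·7 + 3·(-1) + 2·(-8) - (-9)| / √((-1)² + 3² + 2²)
  = |-7 - 3 - 16 + 9| / √(1 + 9 + 4)
  = |-17| / √14
  = 17 / 3.742
  ≈ 4.543

4.543


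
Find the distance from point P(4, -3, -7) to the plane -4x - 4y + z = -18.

distance = |a·x₀ + b·y₀ + c·z₀ - d| / √(a² + b² + c²)
  = |(-4)·4 + (-4)·(-3) + 1·(-7) - (-18)| / √((-4)² + (-4)² + 1²)
  = |-16 + 12 - 7 + 18| / √(16 + 16 + 1)
  = |7| / √33
  = 7 / 5.745
  ≈ 1.219

1.219


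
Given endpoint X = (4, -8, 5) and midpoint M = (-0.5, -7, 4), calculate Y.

Y = 2M - X
  = (2·(-0.5) - 4, 2·(-7) - (-8), 2·4 - 5)
  = (-1 - 4, -14 + 8, 8 - 5)
  = (-5, -6, 3)

(-5, -6, 3)


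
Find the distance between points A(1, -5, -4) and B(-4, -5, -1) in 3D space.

d = √[(x₂-x₁)² + (y₂-y₁)² + (z₂-z₁)²]
  = √[(-5)² + 0² + 3²]
  = √[25 + 0 + 9]
  = √34
  ≈ 5.831

5.831


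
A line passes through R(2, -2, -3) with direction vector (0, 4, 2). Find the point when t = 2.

P(t) = R + t·d
  = (2 + 0·2, -2 + 4·2, -3 + 2·2)
  = (2 + 0, -2 + 8, -3 + 4)
  = (2, 6, 1)

(2, 6, 1)


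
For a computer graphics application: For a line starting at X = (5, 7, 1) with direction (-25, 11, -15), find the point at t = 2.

P(t) = X + t·d
  = (5 + (-25)·2, 7 + 11·2, 1 + (-15)·2)
  = (5 - 50, 7 + 22, 1 - 30)
  = (-45, 29, -29)

(-45, 29, -29)


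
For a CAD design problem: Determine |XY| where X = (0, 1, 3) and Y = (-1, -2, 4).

d = √[(x₂-x₁)² + (y₂-y₁)² + (z₂-z₁)²]
  = √[(-1)² + (-3)² + 1²]
  = √[1 + 9 + 1]
  = √11
  ≈ 3.317

3.317


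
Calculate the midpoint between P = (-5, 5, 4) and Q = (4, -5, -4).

M = ((x₁+x₂)/2, (y₁+y₂)/2, (z₁+z₂)/2)
  = ((-5 + 4)/2, (5 - 5)/2, (4 - 4)/2)
  = (-1/2, 0/2, 0/2)
  = (-0.5, 0, 0)

(-0.5, 0, 0)


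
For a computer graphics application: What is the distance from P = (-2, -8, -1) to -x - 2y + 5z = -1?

distance = |a·x₀ + b·y₀ + c·z₀ - d| / √(a² + b² + c²)
  = |(-1)·(-2) + (-2)·(-8) + 5·(-1) - (-1)| / √((-1)² + (-2)² + 5²)
  = |2 + 16 - 5 + 1| / √(1 + 4 + 25)
  = |14| / √30
  = 14 / 5.477
  ≈ 2.556

2.556


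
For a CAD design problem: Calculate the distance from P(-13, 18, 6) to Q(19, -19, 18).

d = √[(x₂-x₁)² + (y₂-y₁)² + (z₂-z₁)²]
  = √[32² + (-37)² + 12²]
  = √[1024 + 1369 + 144]
  = √2537
  ≈ 50.37

50.37


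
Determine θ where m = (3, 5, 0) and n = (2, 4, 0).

m·n = 3·2 + 5·4 + 0·0 = 6 + 20 + 0 = 26
|m| = √(3² + 5² + 0²) = √34 ≈ 5.831
|n| = √(2² + 4² + 0²) = √20 ≈ 4.472
cos θ = (m·n)/(|m||n|) = 26/(5.831·4.472) ≈ 0.9971
θ = arccos(0.9971) ≈ 4.399°

4.399°


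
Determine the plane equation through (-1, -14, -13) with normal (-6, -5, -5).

The plane through P with normal n = (a, b, c) satisfies n·(r - P) = 0,
i.e. ax + by + cz = a·x₀ + b·y₀ + c·z₀.
d = (-6)·(-1) + (-5)·(-14) + (-5)·(-13)
  = 6 + 70 + 65
  = 141
Equation: -6x - 5y - 5z = 141

-6x - 5y - 5z = 141


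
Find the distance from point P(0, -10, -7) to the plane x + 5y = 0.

distance = |a·x₀ + b·y₀ + c·z₀ - d| / √(a² + b² + c²)
  = |1·0 + 5·(-10) + 0·(-7) - 0| / √(1² + 5² + 0²)
  = |0 - 50 + 0 + 0| / √(1 + 25 + 0)
  = |-50| / √26
  = 50 / 5.099
  ≈ 9.806

9.806


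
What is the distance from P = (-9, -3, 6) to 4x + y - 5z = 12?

distance = |a·x₀ + b·y₀ + c·z₀ - d| / √(a² + b² + c²)
  = |4·(-9) + 1·(-3) + (-5)·6 - 12| / √(4² + 1² + (-5)²)
  = |-36 - 3 - 30 - 12| / √(16 + 1 + 25)
  = |-81| / √42
  = 81 / 6.481
  ≈ 12.5

12.5


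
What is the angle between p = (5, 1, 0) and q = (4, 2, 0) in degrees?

p·q = 5·4 + 1·2 + 0·0 = 20 + 2 + 0 = 22
|p| = √(5² + 1² + 0²) = √26 ≈ 5.099
|q| = √(4² + 2² + 0²) = √20 ≈ 4.472
cos θ = (p·q)/(|p||q|) = 22/(5.099·4.472) ≈ 0.9648
θ = arccos(0.9648) ≈ 15.26°

15.26°


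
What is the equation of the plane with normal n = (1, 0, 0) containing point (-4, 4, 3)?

The plane through P with normal n = (a, b, c) satisfies n·(r - P) = 0,
i.e. ax + by + cz = a·x₀ + b·y₀ + c·z₀.
d = 1·(-4) + 0·4 + 0·3
  = -4 + 0 + 0
  = -4
Equation: x = -4

x = -4


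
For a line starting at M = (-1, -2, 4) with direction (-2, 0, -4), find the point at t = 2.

P(t) = M + t·d
  = (-1 + (-2)·2, -2 + 0·2, 4 + (-4)·2)
  = (-1 - 4, -2 + 0, 4 - 8)
  = (-5, -2, -4)

(-5, -2, -4)


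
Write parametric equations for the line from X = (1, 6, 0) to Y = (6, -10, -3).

Direction vector d = Y - X = (6 - 1, -10 - 6, -3 + 0) = (5, -16, -3)
Parametric form r = X + t·d:
x = 1 + 5t, y = 6 - 16t, z = 0 - 3t

x = 1 + 5t, y = 6 - 16t, z = 0 - 3t


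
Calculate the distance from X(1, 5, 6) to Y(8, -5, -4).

d = √[(x₂-x₁)² + (y₂-y₁)² + (z₂-z₁)²]
  = √[7² + (-10)² + (-10)²]
  = √[49 + 100 + 100]
  = √249
  ≈ 15.78

15.78


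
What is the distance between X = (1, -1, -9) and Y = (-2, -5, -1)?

d = √[(x₂-x₁)² + (y₂-y₁)² + (z₂-z₁)²]
  = √[(-3)² + (-4)² + 8²]
  = √[9 + 16 + 64]
  = √89
  ≈ 9.434

9.434


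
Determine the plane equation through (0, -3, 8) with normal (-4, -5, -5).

The plane through P with normal n = (a, b, c) satisfies n·(r - P) = 0,
i.e. ax + by + cz = a·x₀ + b·y₀ + c·z₀.
d = (-4)·0 + (-5)·(-3) + (-5)·8
  = 0 + 15 - 40
  = -25
Equation: -4x - 5y - 5z = -25

-4x - 5y - 5z = -25


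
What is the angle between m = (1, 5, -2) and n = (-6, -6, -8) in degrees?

m·n = 1·(-6) + 5·(-6) + (-2)·(-8) = -6 - 30 + 16 = -20
|m| = √(1² + 5² + (-2)²) = √30 ≈ 5.477
|n| = √((-6)² + (-6)² + (-8)²) = √136 ≈ 11.66
cos θ = (m·n)/(|m||n|) = -20/(5.477·11.66) ≈ -0.3131
θ = arccos(-0.3131) ≈ 108.2°

108.2°


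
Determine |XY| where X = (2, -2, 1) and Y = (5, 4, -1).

d = √[(x₂-x₁)² + (y₂-y₁)² + (z₂-z₁)²]
  = √[3² + 6² + (-2)²]
  = √[9 + 36 + 4]
  = √49
  ≈ 7

7


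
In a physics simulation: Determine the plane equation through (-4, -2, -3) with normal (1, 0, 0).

The plane through P with normal n = (a, b, c) satisfies n·(r - P) = 0,
i.e. ax + by + cz = a·x₀ + b·y₀ + c·z₀.
d = 1·(-4) + 0·(-2) + 0·(-3)
  = -4 + 0 + 0
  = -4
Equation: x = -4

x = -4


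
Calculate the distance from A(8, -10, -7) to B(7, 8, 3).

d = √[(x₂-x₁)² + (y₂-y₁)² + (z₂-z₁)²]
  = √[(-1)² + 18² + 10²]
  = √[1 + 324 + 100]
  = √425
  ≈ 20.62

20.62


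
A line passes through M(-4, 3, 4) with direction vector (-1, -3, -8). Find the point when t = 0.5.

P(t) = M + t·d
  = (-4 + (-1)·0.5, 3 + (-3)·0.5, 4 + (-8)·0.5)
  = (-4 - 0.5, 3 - 1.5, 4 - 4)
  = (-4.5, 1.5, 0)

(-4.5, 1.5, 0)


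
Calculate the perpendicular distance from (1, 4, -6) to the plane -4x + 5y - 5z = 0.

distance = |a·x₀ + b·y₀ + c·z₀ - d| / √(a² + b² + c²)
  = |(-4)·1 + 5·4 + (-5)·(-6) - 0| / √((-4)² + 5² + (-5)²)
  = |-4 + 20 + 30 + 0| / √(16 + 25 + 25)
  = |46| / √66
  = 46 / 8.124
  ≈ 5.662

5.662


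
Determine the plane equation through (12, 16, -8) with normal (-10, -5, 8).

The plane through P with normal n = (a, b, c) satisfies n·(r - P) = 0,
i.e. ax + by + cz = a·x₀ + b·y₀ + c·z₀.
d = (-10)·12 + (-5)·16 + 8·(-8)
  = -120 - 80 - 64
  = -264
Equation: -10x - 5y + 8z = -264

-10x - 5y + 8z = -264


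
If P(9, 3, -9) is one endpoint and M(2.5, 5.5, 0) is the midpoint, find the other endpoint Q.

Q = 2M - P
  = (2·2.5 - 9, 2·5.5 - 3, 2·0 - (-9))
  = (5 - 9, 11 - 3, 0 + 9)
  = (-4, 8, 9)

(-4, 8, 9)


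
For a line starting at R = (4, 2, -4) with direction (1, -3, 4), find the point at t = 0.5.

P(t) = R + t·d
  = (4 + 1·0.5, 2 + (-3)·0.5, -4 + 4·0.5)
  = (4 + 0.5, 2 - 1.5, -4 + 2)
  = (4.5, 0.5, -2)

(4.5, 0.5, -2)


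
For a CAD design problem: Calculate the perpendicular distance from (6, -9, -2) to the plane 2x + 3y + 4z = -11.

distance = |a·x₀ + b·y₀ + c·z₀ - d| / √(a² + b² + c²)
  = |2·6 + 3·(-9) + 4·(-2) - (-11)| / √(2² + 3² + 4²)
  = |12 - 27 - 8 + 11| / √(4 + 9 + 16)
  = |-12| / √29
  = 12 / 5.385
  ≈ 2.228

2.228


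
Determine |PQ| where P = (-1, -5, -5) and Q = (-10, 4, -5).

d = √[(x₂-x₁)² + (y₂-y₁)² + (z₂-z₁)²]
  = √[(-9)² + 9² + 0²]
  = √[81 + 81 + 0]
  = √162
  ≈ 12.73

12.73


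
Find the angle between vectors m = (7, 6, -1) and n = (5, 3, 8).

m·n = 7·5 + 6·3 + (-1)·8 = 35 + 18 - 8 = 45
|m| = √(7² + 6² + (-1)²) = √86 ≈ 9.274
|n| = √(5² + 3² + 8²) = √98 ≈ 9.899
cos θ = (m·n)/(|m||n|) = 45/(9.274·9.899) ≈ 0.4902
θ = arccos(0.4902) ≈ 60.65°

60.65°


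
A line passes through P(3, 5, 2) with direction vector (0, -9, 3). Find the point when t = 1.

P(t) = P + t·d
  = (3 + 0·1, 5 + (-9)·1, 2 + 3·1)
  = (3 + 0, 5 - 9, 2 + 3)
  = (3, -4, 5)

(3, -4, 5)


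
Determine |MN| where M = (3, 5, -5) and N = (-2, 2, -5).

d = √[(x₂-x₁)² + (y₂-y₁)² + (z₂-z₁)²]
  = √[(-5)² + (-3)² + 0²]
  = √[25 + 9 + 0]
  = √34
  ≈ 5.831

5.831


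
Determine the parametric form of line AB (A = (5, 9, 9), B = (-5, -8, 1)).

Direction vector d = B - A = (-5 - 5, -8 - 9, 1 - 9) = (-10, -17, -8)
Parametric form r = A + t·d:
x = 5 - 10t, y = 9 - 17t, z = 9 - 8t

x = 5 - 10t, y = 9 - 17t, z = 9 - 8t


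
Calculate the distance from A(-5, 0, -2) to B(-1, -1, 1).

d = √[(x₂-x₁)² + (y₂-y₁)² + (z₂-z₁)²]
  = √[4² + (-1)² + 3²]
  = √[16 + 1 + 9]
  = √26
  ≈ 5.099

5.099


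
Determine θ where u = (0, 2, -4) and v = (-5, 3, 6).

u·v = 0·(-5) + 2·3 + (-4)·6 = 0 + 6 - 24 = -18
|u| = √(0² + 2² + (-4)²) = √20 ≈ 4.472
|v| = √((-5)² + 3² + 6²) = √70 ≈ 8.367
cos θ = (u·v)/(|u||v|) = -18/(4.472·8.367) ≈ -0.4811
θ = arccos(-0.4811) ≈ 118.8°

118.8°


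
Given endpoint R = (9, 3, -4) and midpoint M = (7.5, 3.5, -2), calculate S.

S = 2M - R
  = (2·7.5 - 9, 2·3.5 - 3, 2·(-2) - (-4))
  = (15 - 9, 7 - 3, -4 + 4)
  = (6, 4, 0)

(6, 4, 0)


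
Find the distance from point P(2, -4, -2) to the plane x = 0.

distance = |a·x₀ + b·y₀ + c·z₀ - d| / √(a² + b² + c²)
  = |1·2 + 0·(-4) + 0·(-2) - 0| / √(1² + 0² + 0²)
  = |2 + 0 + 0 + 0| / √(1 + 0 + 0)
  = |2| / √1
  = 2 / 1
  ≈ 2

2


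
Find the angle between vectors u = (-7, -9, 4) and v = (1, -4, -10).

u·v = (-7)·1 + (-9)·(-4) + 4·(-10) = -7 + 36 - 40 = -11
|u| = √((-7)² + (-9)² + 4²) = √146 ≈ 12.08
|v| = √(1² + (-4)² + (-10)²) = √117 ≈ 10.82
cos θ = (u·v)/(|u||v|) = -11/(12.08·10.82) ≈ -0.08416
θ = arccos(-0.08416) ≈ 94.83°

94.83°


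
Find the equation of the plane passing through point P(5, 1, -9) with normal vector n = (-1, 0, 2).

The plane through P with normal n = (a, b, c) satisfies n·(r - P) = 0,
i.e. ax + by + cz = a·x₀ + b·y₀ + c·z₀.
d = (-1)·5 + 0·1 + 2·(-9)
  = -5 + 0 - 18
  = -23
Equation: -x + 2z = -23

-x + 2z = -23


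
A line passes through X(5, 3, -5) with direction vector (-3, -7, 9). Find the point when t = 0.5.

P(t) = X + t·d
  = (5 + (-3)·0.5, 3 + (-7)·0.5, -5 + 9·0.5)
  = (5 - 1.5, 3 - 3.5, -5 + 4.5)
  = (3.5, -0.5, -0.5)

(3.5, -0.5, -0.5)


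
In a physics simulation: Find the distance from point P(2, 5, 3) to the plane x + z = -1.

distance = |a·x₀ + b·y₀ + c·z₀ - d| / √(a² + b² + c²)
  = |1·2 + 0·5 + 1·3 - (-1)| / √(1² + 0² + 1²)
  = |2 + 0 + 3 + 1| / √(1 + 0 + 1)
  = |6| / √2
  = 6 / 1.414
  ≈ 4.243

4.243


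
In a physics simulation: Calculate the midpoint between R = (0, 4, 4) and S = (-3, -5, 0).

M = ((x₁+x₂)/2, (y₁+y₂)/2, (z₁+z₂)/2)
  = ((0 - 3)/2, (4 - 5)/2, (4 + 0)/2)
  = (-3/2, -1/2, 4/2)
  = (-1.5, -0.5, 2)

(-1.5, -0.5, 2)


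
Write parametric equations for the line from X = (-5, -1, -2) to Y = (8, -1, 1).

Direction vector d = Y - X = (8 + 5, -1 + 1, 1 + 2) = (13, 0, 3)
Parametric form r = X + t·d:
x = -5 + 13t, y = -1, z = -2 + 3t

x = -5 + 13t, y = -1, z = -2 + 3t


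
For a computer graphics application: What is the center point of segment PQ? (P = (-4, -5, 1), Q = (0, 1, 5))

M = ((x₁+x₂)/2, (y₁+y₂)/2, (z₁+z₂)/2)
  = ((-4 + 0)/2, (-5 + 1)/2, (1 + 5)/2)
  = (-4/2, -4/2, 6/2)
  = (-2, -2, 3)

(-2, -2, 3)


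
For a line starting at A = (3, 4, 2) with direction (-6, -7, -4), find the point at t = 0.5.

P(t) = A + t·d
  = (3 + (-6)·0.5, 4 + (-7)·0.5, 2 + (-4)·0.5)
  = (3 - 3, 4 - 3.5, 2 - 2)
  = (0, 0.5, 0)

(0, 0.5, 0)


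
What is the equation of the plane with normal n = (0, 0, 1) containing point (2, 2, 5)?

The plane through P with normal n = (a, b, c) satisfies n·(r - P) = 0,
i.e. ax + by + cz = a·x₀ + b·y₀ + c·z₀.
d = 0·2 + 0·2 + 1·5
  = 0 + 0 + 5
  = 5
Equation: z = 5

z = 5


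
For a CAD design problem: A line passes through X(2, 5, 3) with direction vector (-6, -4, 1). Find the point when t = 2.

P(t) = X + t·d
  = (2 + (-6)·2, 5 + (-4)·2, 3 + 1·2)
  = (2 - 12, 5 - 8, 3 + 2)
  = (-10, -3, 5)

(-10, -3, 5)


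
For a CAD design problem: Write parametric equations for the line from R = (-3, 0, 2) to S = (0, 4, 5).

Direction vector d = S - R = (0 + 3, 4 + 0, 5 - 2) = (3, 4, 3)
Parametric form r = R + t·d:
x = -3 + 3t, y = 0 + 4t, z = 2 + 3t

x = -3 + 3t, y = 0 + 4t, z = 2 + 3t


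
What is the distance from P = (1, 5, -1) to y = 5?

distance = |a·x₀ + b·y₀ + c·z₀ - d| / √(a² + b² + c²)
  = |0·1 + 1·5 + 0·(-1) - 5| / √(0² + 1² + 0²)
  = |0 + 5 + 0 - 5| / √(0 + 1 + 0)
  = |0| / √1
  = 0 / 1
  ≈ 0

0


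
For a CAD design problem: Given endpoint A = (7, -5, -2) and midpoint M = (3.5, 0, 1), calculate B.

B = 2M - A
  = (2·3.5 - 7, 2·0 - (-5), 2·1 - (-2))
  = (7 - 7, 0 + 5, 2 + 2)
  = (0, 5, 4)

(0, 5, 4)


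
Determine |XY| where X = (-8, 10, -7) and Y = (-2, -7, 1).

d = √[(x₂-x₁)² + (y₂-y₁)² + (z₂-z₁)²]
  = √[6² + (-17)² + 8²]
  = √[36 + 289 + 64]
  = √389
  ≈ 19.72

19.72


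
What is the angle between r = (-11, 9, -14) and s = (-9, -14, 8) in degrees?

r·s = (-11)·(-9) + 9·(-14) + (-14)·8 = 99 - 126 - 112 = -139
|r| = √((-11)² + 9² + (-14)²) = √398 ≈ 19.95
|s| = √((-9)² + (-14)² + 8²) = √341 ≈ 18.47
cos θ = (r·s)/(|r||s|) = -139/(19.95·18.47) ≈ -0.3773
θ = arccos(-0.3773) ≈ 112.2°

112.2°


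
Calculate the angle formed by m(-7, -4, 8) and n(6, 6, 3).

m·n = (-7)·6 + (-4)·6 + 8·3 = -42 - 24 + 24 = -42
|m| = √((-7)² + (-4)² + 8²) = √129 ≈ 11.36
|n| = √(6² + 6² + 3²) = √81 ≈ 9
cos θ = (m·n)/(|m||n|) = -42/(11.36·9) ≈ -0.4109
θ = arccos(-0.4109) ≈ 114.3°

114.3°


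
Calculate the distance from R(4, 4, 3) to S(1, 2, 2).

d = √[(x₂-x₁)² + (y₂-y₁)² + (z₂-z₁)²]
  = √[(-3)² + (-2)² + (-1)²]
  = √[9 + 4 + 1]
  = √14
  ≈ 3.742

3.742


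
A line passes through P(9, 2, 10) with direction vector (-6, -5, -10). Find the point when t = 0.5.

P(t) = P + t·d
  = (9 + (-6)·0.5, 2 + (-5)·0.5, 10 + (-10)·0.5)
  = (9 - 3, 2 - 2.5, 10 - 5)
  = (6, -0.5, 5)

(6, -0.5, 5)


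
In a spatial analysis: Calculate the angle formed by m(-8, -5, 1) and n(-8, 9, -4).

m·n = (-8)·(-8) + (-5)·9 + 1·(-4) = 64 - 45 - 4 = 15
|m| = √((-8)² + (-5)² + 1²) = √90 ≈ 9.487
|n| = √((-8)² + 9² + (-4)²) = √161 ≈ 12.69
cos θ = (m·n)/(|m||n|) = 15/(9.487·12.69) ≈ 0.1246
θ = arccos(0.1246) ≈ 82.84°

82.84°


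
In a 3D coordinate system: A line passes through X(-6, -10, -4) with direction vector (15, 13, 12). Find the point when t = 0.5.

P(t) = X + t·d
  = (-6 + 15·0.5, -10 + 13·0.5, -4 + 12·0.5)
  = (-6 + 7.5, -10 + 6.5, -4 + 6)
  = (1.5, -3.5, 2)

(1.5, -3.5, 2)


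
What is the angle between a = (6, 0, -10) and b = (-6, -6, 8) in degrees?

a·b = 6·(-6) + 0·(-6) + (-10)·8 = -36 + 0 - 80 = -116
|a| = √(6² + 0² + (-10)²) = √136 ≈ 11.66
|b| = √((-6)² + (-6)² + 8²) = √136 ≈ 11.66
cos θ = (a·b)/(|a||b|) = -116/(11.66·11.66) ≈ -0.8529
θ = arccos(-0.8529) ≈ 148.5°

148.5°


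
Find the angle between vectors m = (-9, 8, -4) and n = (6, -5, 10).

m·n = (-9)·6 + 8·(-5) + (-4)·10 = -54 - 40 - 40 = -134
|m| = √((-9)² + 8² + (-4)²) = √161 ≈ 12.69
|n| = √(6² + (-5)² + 10²) = √161 ≈ 12.69
cos θ = (m·n)/(|m||n|) = -134/(12.69·12.69) ≈ -0.8323
θ = arccos(-0.8323) ≈ 146.3°

146.3°


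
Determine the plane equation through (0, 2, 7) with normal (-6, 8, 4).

The plane through P with normal n = (a, b, c) satisfies n·(r - P) = 0,
i.e. ax + by + cz = a·x₀ + b·y₀ + c·z₀.
d = (-6)·0 + 8·2 + 4·7
  = 0 + 16 + 28
  = 44
Equation: -6x + 8y + 4z = 44

-6x + 8y + 4z = 44


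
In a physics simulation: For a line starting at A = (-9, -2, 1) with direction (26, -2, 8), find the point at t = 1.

P(t) = A + t·d
  = (-9 + 26·1, -2 + (-2)·1, 1 + 8·1)
  = (-9 + 26, -2 - 2, 1 + 8)
  = (17, -4, 9)

(17, -4, 9)


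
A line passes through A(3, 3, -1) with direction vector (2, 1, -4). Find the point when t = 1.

P(t) = A + t·d
  = (3 + 2·1, 3 + 1·1, -1 + (-4)·1)
  = (3 + 2, 3 + 1, -1 - 4)
  = (5, 4, -5)

(5, 4, -5)


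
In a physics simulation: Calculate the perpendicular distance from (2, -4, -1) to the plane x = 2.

distance = |a·x₀ + b·y₀ + c·z₀ - d| / √(a² + b² + c²)
  = |1·2 + 0·(-4) + 0·(-1) - 2| / √(1² + 0² + 0²)
  = |2 + 0 + 0 - 2| / √(1 + 0 + 0)
  = |0| / √1
  = 0 / 1
  ≈ 0

0


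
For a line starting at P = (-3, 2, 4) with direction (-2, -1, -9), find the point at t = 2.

P(t) = P + t·d
  = (-3 + (-2)·2, 2 + (-1)·2, 4 + (-9)·2)
  = (-3 - 4, 2 - 2, 4 - 18)
  = (-7, 0, -14)

(-7, 0, -14)


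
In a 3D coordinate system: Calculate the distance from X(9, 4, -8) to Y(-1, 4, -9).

d = √[(x₂-x₁)² + (y₂-y₁)² + (z₂-z₁)²]
  = √[(-10)² + 0² + (-1)²]
  = √[100 + 0 + 1]
  = √101
  ≈ 10.05

10.05


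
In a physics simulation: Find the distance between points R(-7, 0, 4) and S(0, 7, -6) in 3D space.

d = √[(x₂-x₁)² + (y₂-y₁)² + (z₂-z₁)²]
  = √[7² + 7² + (-10)²]
  = √[49 + 49 + 100]
  = √198
  ≈ 14.07

14.07


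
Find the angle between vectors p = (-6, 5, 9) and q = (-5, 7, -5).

p·q = (-6)·(-5) + 5·7 + 9·(-5) = 30 + 35 - 45 = 20
|p| = √((-6)² + 5² + 9²) = √142 ≈ 11.92
|q| = √((-5)² + 7² + (-5)²) = √99 ≈ 9.95
cos θ = (p·q)/(|p||q|) = 20/(11.92·9.95) ≈ 0.1687
θ = arccos(0.1687) ≈ 80.29°

80.29°


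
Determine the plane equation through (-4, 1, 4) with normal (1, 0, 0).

The plane through P with normal n = (a, b, c) satisfies n·(r - P) = 0,
i.e. ax + by + cz = a·x₀ + b·y₀ + c·z₀.
d = 1·(-4) + 0·1 + 0·4
  = -4 + 0 + 0
  = -4
Equation: x = -4

x = -4


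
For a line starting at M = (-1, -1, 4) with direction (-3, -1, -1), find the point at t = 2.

P(t) = M + t·d
  = (-1 + (-3)·2, -1 + (-1)·2, 4 + (-1)·2)
  = (-1 - 6, -1 - 2, 4 - 2)
  = (-7, -3, 2)

(-7, -3, 2)


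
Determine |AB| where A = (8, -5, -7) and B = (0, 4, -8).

d = √[(x₂-x₁)² + (y₂-y₁)² + (z₂-z₁)²]
  = √[(-8)² + 9² + (-1)²]
  = √[64 + 81 + 1]
  = √146
  ≈ 12.08

12.08


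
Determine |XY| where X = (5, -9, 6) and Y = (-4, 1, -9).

d = √[(x₂-x₁)² + (y₂-y₁)² + (z₂-z₁)²]
  = √[(-9)² + 10² + (-15)²]
  = √[81 + 100 + 225]
  = √406
  ≈ 20.15

20.15


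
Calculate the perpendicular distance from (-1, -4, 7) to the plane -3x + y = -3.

distance = |a·x₀ + b·y₀ + c·z₀ - d| / √(a² + b² + c²)
  = |(-3)·(-1) + 1·(-4) + 0·7 - (-3)| / √((-3)² + 1² + 0²)
  = |3 - 4 + 0 + 3| / √(9 + 1 + 0)
  = |2| / √10
  = 2 / 3.162
  ≈ 0.6325

0.6325


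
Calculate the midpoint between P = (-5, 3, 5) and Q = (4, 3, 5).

M = ((x₁+x₂)/2, (y₁+y₂)/2, (z₁+z₂)/2)
  = ((-5 + 4)/2, (3 + 3)/2, (5 + 5)/2)
  = (-1/2, 6/2, 10/2)
  = (-0.5, 3, 5)

(-0.5, 3, 5)


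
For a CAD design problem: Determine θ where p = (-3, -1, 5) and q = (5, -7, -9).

p·q = (-3)·5 + (-1)·(-7) + 5·(-9) = -15 + 7 - 45 = -53
|p| = √((-3)² + (-1)² + 5²) = √35 ≈ 5.916
|q| = √(5² + (-7)² + (-9)²) = √155 ≈ 12.45
cos θ = (p·q)/(|p||q|) = -53/(5.916·12.45) ≈ -0.7196
θ = arccos(-0.7196) ≈ 136°

136°


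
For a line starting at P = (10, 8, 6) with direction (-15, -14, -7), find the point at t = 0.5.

P(t) = P + t·d
  = (10 + (-15)·0.5, 8 + (-14)·0.5, 6 + (-7)·0.5)
  = (10 - 7.5, 8 - 7, 6 - 3.5)
  = (2.5, 1, 2.5)

(2.5, 1, 2.5)


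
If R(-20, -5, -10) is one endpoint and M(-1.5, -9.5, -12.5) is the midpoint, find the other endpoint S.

S = 2M - R
  = (2·(-1.5) - (-20), 2·(-9.5) - (-5), 2·(-12.5) - (-10))
  = (-3 + 20, -19 + 5, -25 + 10)
  = (17, -14, -15)

(17, -14, -15)


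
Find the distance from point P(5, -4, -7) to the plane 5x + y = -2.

distance = |a·x₀ + b·y₀ + c·z₀ - d| / √(a² + b² + c²)
  = |5·5 + 1·(-4) + 0·(-7) - (-2)| / √(5² + 1² + 0²)
  = |25 - 4 + 0 + 2| / √(25 + 1 + 0)
  = |23| / √26
  = 23 / 5.099
  ≈ 4.511

4.511


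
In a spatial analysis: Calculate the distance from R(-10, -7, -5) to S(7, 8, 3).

d = √[(x₂-x₁)² + (y₂-y₁)² + (z₂-z₁)²]
  = √[17² + 15² + 8²]
  = √[289 + 225 + 64]
  = √578
  ≈ 24.04

24.04


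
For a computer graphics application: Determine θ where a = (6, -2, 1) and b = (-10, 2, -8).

a·b = 6·(-10) + (-2)·2 + 1·(-8) = -60 - 4 - 8 = -72
|a| = √(6² + (-2)² + 1²) = √41 ≈ 6.403
|b| = √((-10)² + 2² + (-8)²) = √168 ≈ 12.96
cos θ = (a·b)/(|a||b|) = -72/(6.403·12.96) ≈ -0.8675
θ = arccos(-0.8675) ≈ 150.2°

150.2°


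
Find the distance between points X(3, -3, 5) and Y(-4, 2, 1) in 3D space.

d = √[(x₂-x₁)² + (y₂-y₁)² + (z₂-z₁)²]
  = √[(-7)² + 5² + (-4)²]
  = √[49 + 25 + 16]
  = √90
  ≈ 9.487

9.487


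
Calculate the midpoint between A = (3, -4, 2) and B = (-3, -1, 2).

M = ((x₁+x₂)/2, (y₁+y₂)/2, (z₁+z₂)/2)
  = ((3 - 3)/2, (-4 - 1)/2, (2 + 2)/2)
  = (0/2, -5/2, 4/2)
  = (0, -2.5, 2)

(0, -2.5, 2)


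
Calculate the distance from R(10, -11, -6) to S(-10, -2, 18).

d = √[(x₂-x₁)² + (y₂-y₁)² + (z₂-z₁)²]
  = √[(-20)² + 9² + 24²]
  = √[400 + 81 + 576]
  = √1057
  ≈ 32.51

32.51


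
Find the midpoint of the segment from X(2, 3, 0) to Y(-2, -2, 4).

M = ((x₁+x₂)/2, (y₁+y₂)/2, (z₁+z₂)/2)
  = ((2 - 2)/2, (3 - 2)/2, (0 + 4)/2)
  = (0/2, 1/2, 4/2)
  = (0, 0.5, 2)

(0, 0.5, 2)


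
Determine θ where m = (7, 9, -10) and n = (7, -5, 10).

m·n = 7·7 + 9·(-5) + (-10)·10 = 49 - 45 - 100 = -96
|m| = √(7² + 9² + (-10)²) = √230 ≈ 15.17
|n| = √(7² + (-5)² + 10²) = √174 ≈ 13.19
cos θ = (m·n)/(|m||n|) = -96/(15.17·13.19) ≈ -0.4799
θ = arccos(-0.4799) ≈ 118.7°

118.7°


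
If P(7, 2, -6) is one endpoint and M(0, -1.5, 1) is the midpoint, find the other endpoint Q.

Q = 2M - P
  = (2·0 - 7, 2·(-1.5) - 2, 2·1 - (-6))
  = (0 - 7, -3 - 2, 2 + 6)
  = (-7, -5, 8)

(-7, -5, 8)


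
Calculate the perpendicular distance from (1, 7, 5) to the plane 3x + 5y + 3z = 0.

distance = |a·x₀ + b·y₀ + c·z₀ - d| / √(a² + b² + c²)
  = |3·1 + 5·7 + 3·5 - 0| / √(3² + 5² + 3²)
  = |3 + 35 + 15 + 0| / √(9 + 25 + 9)
  = |53| / √43
  = 53 / 6.557
  ≈ 8.082

8.082


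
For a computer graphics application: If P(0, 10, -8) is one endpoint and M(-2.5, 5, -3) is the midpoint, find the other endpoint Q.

Q = 2M - P
  = (2·(-2.5) - 0, 2·5 - 10, 2·(-3) - (-8))
  = (-5 + 0, 10 - 10, -6 + 8)
  = (-5, 0, 2)

(-5, 0, 2)


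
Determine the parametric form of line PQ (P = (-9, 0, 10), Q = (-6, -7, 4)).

Direction vector d = Q - P = (-6 + 9, -7 + 0, 4 - 10) = (3, -7, -6)
Parametric form r = P + t·d:
x = -9 + 3t, y = 0 - 7t, z = 10 - 6t

x = -9 + 3t, y = 0 - 7t, z = 10 - 6t


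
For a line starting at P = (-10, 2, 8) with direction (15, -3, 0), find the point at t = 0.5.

P(t) = P + t·d
  = (-10 + 15·0.5, 2 + (-3)·0.5, 8 + 0·0.5)
  = (-10 + 7.5, 2 - 1.5, 8 + 0)
  = (-2.5, 0.5, 8)

(-2.5, 0.5, 8)


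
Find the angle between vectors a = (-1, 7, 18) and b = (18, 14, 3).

a·b = (-1)·18 + 7·14 + 18·3 = -18 + 98 + 54 = 134
|a| = √((-1)² + 7² + 18²) = √374 ≈ 19.34
|b| = √(18² + 14² + 3²) = √529 ≈ 23
cos θ = (a·b)/(|a||b|) = 134/(19.34·23) ≈ 0.3013
θ = arccos(0.3013) ≈ 72.47°

72.47°


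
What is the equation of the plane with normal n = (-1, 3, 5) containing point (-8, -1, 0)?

The plane through P with normal n = (a, b, c) satisfies n·(r - P) = 0,
i.e. ax + by + cz = a·x₀ + b·y₀ + c·z₀.
d = (-1)·(-8) + 3·(-1) + 5·0
  = 8 - 3 + 0
  = 5
Equation: -x + 3y + 5z = 5

-x + 3y + 5z = 5


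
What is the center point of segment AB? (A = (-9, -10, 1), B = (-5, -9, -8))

M = ((x₁+x₂)/2, (y₁+y₂)/2, (z₁+z₂)/2)
  = ((-9 - 5)/2, (-10 - 9)/2, (1 - 8)/2)
  = (-14/2, -19/2, -7/2)
  = (-7, -9.5, -3.5)

(-7, -9.5, -3.5)


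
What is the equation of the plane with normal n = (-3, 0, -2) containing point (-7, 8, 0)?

The plane through P with normal n = (a, b, c) satisfies n·(r - P) = 0,
i.e. ax + by + cz = a·x₀ + b·y₀ + c·z₀.
d = (-3)·(-7) + 0·8 + (-2)·0
  = 21 + 0 + 0
  = 21
Equation: -3x - 2z = 21

-3x - 2z = 21


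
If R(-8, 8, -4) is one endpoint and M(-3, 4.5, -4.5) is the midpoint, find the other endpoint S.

S = 2M - R
  = (2·(-3) - (-8), 2·4.5 - 8, 2·(-4.5) - (-4))
  = (-6 + 8, 9 - 8, -9 + 4)
  = (2, 1, -5)

(2, 1, -5)


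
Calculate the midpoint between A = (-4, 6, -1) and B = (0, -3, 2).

M = ((x₁+x₂)/2, (y₁+y₂)/2, (z₁+z₂)/2)
  = ((-4 + 0)/2, (6 - 3)/2, (-1 + 2)/2)
  = (-4/2, 3/2, 1/2)
  = (-2, 1.5, 0.5)

(-2, 1.5, 0.5)


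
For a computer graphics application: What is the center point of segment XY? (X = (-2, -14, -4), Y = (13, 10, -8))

M = ((x₁+x₂)/2, (y₁+y₂)/2, (z₁+z₂)/2)
  = ((-2 + 13)/2, (-14 + 10)/2, (-4 - 8)/2)
  = (11/2, -4/2, -12/2)
  = (5.5, -2, -6)

(5.5, -2, -6)


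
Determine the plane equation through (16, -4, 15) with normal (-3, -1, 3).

The plane through P with normal n = (a, b, c) satisfies n·(r - P) = 0,
i.e. ax + by + cz = a·x₀ + b·y₀ + c·z₀.
d = (-3)·16 + (-1)·(-4) + 3·15
  = -48 + 4 + 45
  = 1
Equation: -3x - y + 3z = 1

-3x - y + 3z = 1


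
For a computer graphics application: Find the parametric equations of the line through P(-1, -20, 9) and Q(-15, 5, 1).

Direction vector d = Q - P = (-15 + 1, 5 + 20, 1 - 9) = (-14, 25, -8)
Parametric form r = P + t·d:
x = -1 - 14t, y = -20 + 25t, z = 9 - 8t

x = -1 - 14t, y = -20 + 25t, z = 9 - 8t


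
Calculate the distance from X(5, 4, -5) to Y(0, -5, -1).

d = √[(x₂-x₁)² + (y₂-y₁)² + (z₂-z₁)²]
  = √[(-5)² + (-9)² + 4²]
  = √[25 + 81 + 16]
  = √122
  ≈ 11.05

11.05


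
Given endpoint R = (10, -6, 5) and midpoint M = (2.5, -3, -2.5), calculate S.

S = 2M - R
  = (2·2.5 - 10, 2·(-3) - (-6), 2·(-2.5) - 5)
  = (5 - 10, -6 + 6, -5 - 5)
  = (-5, 0, -10)

(-5, 0, -10)


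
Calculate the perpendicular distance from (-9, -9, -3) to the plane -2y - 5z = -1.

distance = |a·x₀ + b·y₀ + c·z₀ - d| / √(a² + b² + c²)
  = |0·(-9) + (-2)·(-9) + (-5)·(-3) - (-1)| / √(0² + (-2)² + (-5)²)
  = |0 + 18 + 15 + 1| / √(0 + 4 + 25)
  = |34| / √29
  = 34 / 5.385
  ≈ 6.314

6.314


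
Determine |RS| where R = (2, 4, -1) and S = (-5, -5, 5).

d = √[(x₂-x₁)² + (y₂-y₁)² + (z₂-z₁)²]
  = √[(-7)² + (-9)² + 6²]
  = √[49 + 81 + 36]
  = √166
  ≈ 12.88

12.88


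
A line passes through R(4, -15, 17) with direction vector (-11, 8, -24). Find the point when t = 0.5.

P(t) = R + t·d
  = (4 + (-11)·0.5, -15 + 8·0.5, 17 + (-24)·0.5)
  = (4 - 5.5, -15 + 4, 17 - 12)
  = (-1.5, -11, 5)

(-1.5, -11, 5)


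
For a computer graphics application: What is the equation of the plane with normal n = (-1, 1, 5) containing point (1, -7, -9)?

The plane through P with normal n = (a, b, c) satisfies n·(r - P) = 0,
i.e. ax + by + cz = a·x₀ + b·y₀ + c·z₀.
d = (-1)·1 + 1·(-7) + 5·(-9)
  = -1 - 7 - 45
  = -53
Equation: -x + y + 5z = -53

-x + y + 5z = -53


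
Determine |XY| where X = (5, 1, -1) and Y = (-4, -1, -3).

d = √[(x₂-x₁)² + (y₂-y₁)² + (z₂-z₁)²]
  = √[(-9)² + (-2)² + (-2)²]
  = √[81 + 4 + 4]
  = √89
  ≈ 9.434

9.434


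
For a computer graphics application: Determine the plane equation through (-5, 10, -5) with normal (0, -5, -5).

The plane through P with normal n = (a, b, c) satisfies n·(r - P) = 0,
i.e. ax + by + cz = a·x₀ + b·y₀ + c·z₀.
d = 0·(-5) + (-5)·10 + (-5)·(-5)
  = 0 - 50 + 25
  = -25
Equation: -5y - 5z = -25

-5y - 5z = -25


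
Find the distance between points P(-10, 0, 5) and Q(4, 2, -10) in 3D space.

d = √[(x₂-x₁)² + (y₂-y₁)² + (z₂-z₁)²]
  = √[14² + 2² + (-15)²]
  = √[196 + 4 + 225]
  = √425
  ≈ 20.62

20.62


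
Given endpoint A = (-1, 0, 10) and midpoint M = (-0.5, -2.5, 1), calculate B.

B = 2M - A
  = (2·(-0.5) - (-1), 2·(-2.5) - 0, 2·1 - 10)
  = (-1 + 1, -5 + 0, 2 - 10)
  = (0, -5, -8)

(0, -5, -8)


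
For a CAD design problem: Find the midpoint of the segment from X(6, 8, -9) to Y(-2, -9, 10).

M = ((x₁+x₂)/2, (y₁+y₂)/2, (z₁+z₂)/2)
  = ((6 - 2)/2, (8 - 9)/2, (-9 + 10)/2)
  = (4/2, -1/2, 1/2)
  = (2, -0.5, 0.5)

(2, -0.5, 0.5)


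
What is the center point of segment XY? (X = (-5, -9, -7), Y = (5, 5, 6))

M = ((x₁+x₂)/2, (y₁+y₂)/2, (z₁+z₂)/2)
  = ((-5 + 5)/2, (-9 + 5)/2, (-7 + 6)/2)
  = (0/2, -4/2, -1/2)
  = (0, -2, -0.5)

(0, -2, -0.5)


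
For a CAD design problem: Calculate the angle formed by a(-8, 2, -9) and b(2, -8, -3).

a·b = (-8)·2 + 2·(-8) + (-9)·(-3) = -16 - 16 + 27 = -5
|a| = √((-8)² + 2² + (-9)²) = √149 ≈ 12.21
|b| = √(2² + (-8)² + (-3)²) = √77 ≈ 8.775
cos θ = (a·b)/(|a||b|) = -5/(12.21·8.775) ≈ -0.04668
θ = arccos(-0.04668) ≈ 92.68°

92.68°


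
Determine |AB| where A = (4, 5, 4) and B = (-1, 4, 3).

d = √[(x₂-x₁)² + (y₂-y₁)² + (z₂-z₁)²]
  = √[(-5)² + (-1)² + (-1)²]
  = √[25 + 1 + 1]
  = √27
  ≈ 5.196

5.196


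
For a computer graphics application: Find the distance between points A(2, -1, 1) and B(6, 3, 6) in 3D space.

d = √[(x₂-x₁)² + (y₂-y₁)² + (z₂-z₁)²]
  = √[4² + 4² + 5²]
  = √[16 + 16 + 25]
  = √57
  ≈ 7.55

7.55


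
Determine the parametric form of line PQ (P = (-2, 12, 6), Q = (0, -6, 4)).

Direction vector d = Q - P = (0 + 2, -6 - 12, 4 - 6) = (2, -18, -2)
Parametric form r = P + t·d:
x = -2 + 2t, y = 12 - 18t, z = 6 - 2t

x = -2 + 2t, y = 12 - 18t, z = 6 - 2t


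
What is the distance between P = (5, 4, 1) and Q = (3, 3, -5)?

d = √[(x₂-x₁)² + (y₂-y₁)² + (z₂-z₁)²]
  = √[(-2)² + (-1)² + (-6)²]
  = √[4 + 1 + 36]
  = √41
  ≈ 6.403

6.403


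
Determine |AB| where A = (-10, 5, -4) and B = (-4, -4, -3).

d = √[(x₂-x₁)² + (y₂-y₁)² + (z₂-z₁)²]
  = √[6² + (-9)² + 1²]
  = √[36 + 81 + 1]
  = √118
  ≈ 10.86

10.86


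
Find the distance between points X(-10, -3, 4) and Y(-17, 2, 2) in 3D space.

d = √[(x₂-x₁)² + (y₂-y₁)² + (z₂-z₁)²]
  = √[(-7)² + 5² + (-2)²]
  = √[49 + 25 + 4]
  = √78
  ≈ 8.832

8.832


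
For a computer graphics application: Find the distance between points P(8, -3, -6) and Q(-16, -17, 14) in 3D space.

d = √[(x₂-x₁)² + (y₂-y₁)² + (z₂-z₁)²]
  = √[(-24)² + (-14)² + 20²]
  = √[576 + 196 + 400]
  = √1172
  ≈ 34.23

34.23


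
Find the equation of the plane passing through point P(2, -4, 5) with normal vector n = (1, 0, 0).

The plane through P with normal n = (a, b, c) satisfies n·(r - P) = 0,
i.e. ax + by + cz = a·x₀ + b·y₀ + c·z₀.
d = 1·2 + 0·(-4) + 0·5
  = 2 + 0 + 0
  = 2
Equation: x = 2

x = 2


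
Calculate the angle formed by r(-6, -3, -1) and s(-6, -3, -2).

r·s = (-6)·(-6) + (-3)·(-3) + (-1)·(-2) = 36 + 9 + 2 = 47
|r| = √((-6)² + (-3)² + (-1)²) = √46 ≈ 6.782
|s| = √((-6)² + (-3)² + (-2)²) = √49 ≈ 7
cos θ = (r·s)/(|r||s|) = 47/(6.782·7) ≈ 0.99
θ = arccos(0.99) ≈ 8.123°

8.123°


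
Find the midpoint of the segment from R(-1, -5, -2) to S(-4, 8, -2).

M = ((x₁+x₂)/2, (y₁+y₂)/2, (z₁+z₂)/2)
  = ((-1 - 4)/2, (-5 + 8)/2, (-2 - 2)/2)
  = (-5/2, 3/2, -4/2)
  = (-2.5, 1.5, -2)

(-2.5, 1.5, -2)


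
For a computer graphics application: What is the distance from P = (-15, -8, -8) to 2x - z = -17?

distance = |a·x₀ + b·y₀ + c·z₀ - d| / √(a² + b² + c²)
  = |2·(-15) + 0·(-8) + (-1)·(-8) - (-17)| / √(2² + 0² + (-1)²)
  = |-30 + 0 + 8 + 17| / √(4 + 0 + 1)
  = |-5| / √5
  = 5 / 2.236
  ≈ 2.236

2.236


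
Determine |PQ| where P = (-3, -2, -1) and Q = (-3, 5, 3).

d = √[(x₂-x₁)² + (y₂-y₁)² + (z₂-z₁)²]
  = √[0² + 7² + 4²]
  = √[0 + 49 + 16]
  = √65
  ≈ 8.062

8.062


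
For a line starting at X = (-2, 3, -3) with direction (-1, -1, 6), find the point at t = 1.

P(t) = X + t·d
  = (-2 + (-1)·1, 3 + (-1)·1, -3 + 6·1)
  = (-2 - 1, 3 - 1, -3 + 6)
  = (-3, 2, 3)

(-3, 2, 3)


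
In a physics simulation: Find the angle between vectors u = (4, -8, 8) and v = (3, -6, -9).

u·v = 4·3 + (-8)·(-6) + 8·(-9) = 12 + 48 - 72 = -12
|u| = √(4² + (-8)² + 8²) = √144 ≈ 12
|v| = √(3² + (-6)² + (-9)²) = √126 ≈ 11.22
cos θ = (u·v)/(|u||v|) = -12/(12·11.22) ≈ -0.08909
θ = arccos(-0.08909) ≈ 95.11°

95.11°


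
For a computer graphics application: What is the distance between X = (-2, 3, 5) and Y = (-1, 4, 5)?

d = √[(x₂-x₁)² + (y₂-y₁)² + (z₂-z₁)²]
  = √[1² + 1² + 0²]
  = √[1 + 1 + 0]
  = √2
  ≈ 1.414

1.414


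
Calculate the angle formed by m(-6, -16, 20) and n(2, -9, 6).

m·n = (-6)·2 + (-16)·(-9) + 20·6 = -12 + 144 + 120 = 252
|m| = √((-6)² + (-16)² + 20²) = √692 ≈ 26.31
|n| = √(2² + (-9)² + 6²) = √121 ≈ 11
cos θ = (m·n)/(|m||n|) = 252/(26.31·11) ≈ 0.8709
θ = arccos(0.8709) ≈ 29.44°

29.44°


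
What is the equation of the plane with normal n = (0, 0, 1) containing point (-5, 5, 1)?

The plane through P with normal n = (a, b, c) satisfies n·(r - P) = 0,
i.e. ax + by + cz = a·x₀ + b·y₀ + c·z₀.
d = 0·(-5) + 0·5 + 1·1
  = 0 + 0 + 1
  = 1
Equation: z = 1

z = 1


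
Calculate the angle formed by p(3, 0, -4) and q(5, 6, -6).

p·q = 3·5 + 0·6 + (-4)·(-6) = 15 + 0 + 24 = 39
|p| = √(3² + 0² + (-4)²) = √25 ≈ 5
|q| = √(5² + 6² + (-6)²) = √97 ≈ 9.849
cos θ = (p·q)/(|p||q|) = 39/(5·9.849) ≈ 0.792
θ = arccos(0.792) ≈ 37.63°

37.63°


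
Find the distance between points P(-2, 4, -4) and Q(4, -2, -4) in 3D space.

d = √[(x₂-x₁)² + (y₂-y₁)² + (z₂-z₁)²]
  = √[6² + (-6)² + 0²]
  = √[36 + 36 + 0]
  = √72
  ≈ 8.485

8.485


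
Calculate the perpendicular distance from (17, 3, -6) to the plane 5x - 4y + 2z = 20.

distance = |a·x₀ + b·y₀ + c·z₀ - d| / √(a² + b² + c²)
  = |5·17 + (-4)·3 + 2·(-6) - 20| / √(5² + (-4)² + 2²)
  = |85 - 12 - 12 - 20| / √(25 + 16 + 4)
  = |41| / √45
  = 41 / 6.708
  ≈ 6.112

6.112


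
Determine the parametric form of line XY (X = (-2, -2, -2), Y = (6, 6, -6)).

Direction vector d = Y - X = (6 + 2, 6 + 2, -6 + 2) = (8, 8, -4)
Parametric form r = X + t·d:
x = -2 + 8t, y = -2 + 8t, z = -2 - 4t

x = -2 + 8t, y = -2 + 8t, z = -2 - 4t


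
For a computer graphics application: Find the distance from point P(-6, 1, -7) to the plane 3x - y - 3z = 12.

distance = |a·x₀ + b·y₀ + c·z₀ - d| / √(a² + b² + c²)
  = |3·(-6) + (-1)·1 + (-3)·(-7) - 12| / √(3² + (-1)² + (-3)²)
  = |-18 - 1 + 21 - 12| / √(9 + 1 + 9)
  = |-10| / √19
  = 10 / 4.359
  ≈ 2.294

2.294


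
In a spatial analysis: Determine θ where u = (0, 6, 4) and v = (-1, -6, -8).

u·v = 0·(-1) + 6·(-6) + 4·(-8) = 0 - 36 - 32 = -68
|u| = √(0² + 6² + 4²) = √52 ≈ 7.211
|v| = √((-1)² + (-6)² + (-8)²) = √101 ≈ 10.05
cos θ = (u·v)/(|u||v|) = -68/(7.211·10.05) ≈ -0.9383
θ = arccos(-0.9383) ≈ 159.8°

159.8°
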